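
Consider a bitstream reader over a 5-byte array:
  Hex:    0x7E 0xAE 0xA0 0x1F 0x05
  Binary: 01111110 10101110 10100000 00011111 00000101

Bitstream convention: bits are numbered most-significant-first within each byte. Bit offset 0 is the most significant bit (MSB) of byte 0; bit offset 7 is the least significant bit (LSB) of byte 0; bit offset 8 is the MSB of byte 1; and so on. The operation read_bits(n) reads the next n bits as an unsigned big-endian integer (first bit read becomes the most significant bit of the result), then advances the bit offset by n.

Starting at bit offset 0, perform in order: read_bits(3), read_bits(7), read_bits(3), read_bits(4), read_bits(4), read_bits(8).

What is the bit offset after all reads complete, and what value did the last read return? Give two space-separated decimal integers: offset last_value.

Answer: 29 3

Derivation:
Read 1: bits[0:3] width=3 -> value=3 (bin 011); offset now 3 = byte 0 bit 3; 37 bits remain
Read 2: bits[3:10] width=7 -> value=122 (bin 1111010); offset now 10 = byte 1 bit 2; 30 bits remain
Read 3: bits[10:13] width=3 -> value=5 (bin 101); offset now 13 = byte 1 bit 5; 27 bits remain
Read 4: bits[13:17] width=4 -> value=13 (bin 1101); offset now 17 = byte 2 bit 1; 23 bits remain
Read 5: bits[17:21] width=4 -> value=4 (bin 0100); offset now 21 = byte 2 bit 5; 19 bits remain
Read 6: bits[21:29] width=8 -> value=3 (bin 00000011); offset now 29 = byte 3 bit 5; 11 bits remain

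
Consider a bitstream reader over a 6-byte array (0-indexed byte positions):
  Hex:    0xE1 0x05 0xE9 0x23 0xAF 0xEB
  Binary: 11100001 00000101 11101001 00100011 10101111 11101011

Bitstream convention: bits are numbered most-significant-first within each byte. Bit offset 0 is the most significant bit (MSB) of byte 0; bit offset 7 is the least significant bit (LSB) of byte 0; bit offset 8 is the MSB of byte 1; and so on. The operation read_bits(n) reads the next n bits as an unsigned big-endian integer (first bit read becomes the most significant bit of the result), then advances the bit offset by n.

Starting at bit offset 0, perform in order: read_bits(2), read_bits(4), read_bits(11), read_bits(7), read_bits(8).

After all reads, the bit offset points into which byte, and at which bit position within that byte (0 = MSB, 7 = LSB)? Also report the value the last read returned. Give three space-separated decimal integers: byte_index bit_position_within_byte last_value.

Answer: 4 0 35

Derivation:
Read 1: bits[0:2] width=2 -> value=3 (bin 11); offset now 2 = byte 0 bit 2; 46 bits remain
Read 2: bits[2:6] width=4 -> value=8 (bin 1000); offset now 6 = byte 0 bit 6; 42 bits remain
Read 3: bits[6:17] width=11 -> value=523 (bin 01000001011); offset now 17 = byte 2 bit 1; 31 bits remain
Read 4: bits[17:24] width=7 -> value=105 (bin 1101001); offset now 24 = byte 3 bit 0; 24 bits remain
Read 5: bits[24:32] width=8 -> value=35 (bin 00100011); offset now 32 = byte 4 bit 0; 16 bits remain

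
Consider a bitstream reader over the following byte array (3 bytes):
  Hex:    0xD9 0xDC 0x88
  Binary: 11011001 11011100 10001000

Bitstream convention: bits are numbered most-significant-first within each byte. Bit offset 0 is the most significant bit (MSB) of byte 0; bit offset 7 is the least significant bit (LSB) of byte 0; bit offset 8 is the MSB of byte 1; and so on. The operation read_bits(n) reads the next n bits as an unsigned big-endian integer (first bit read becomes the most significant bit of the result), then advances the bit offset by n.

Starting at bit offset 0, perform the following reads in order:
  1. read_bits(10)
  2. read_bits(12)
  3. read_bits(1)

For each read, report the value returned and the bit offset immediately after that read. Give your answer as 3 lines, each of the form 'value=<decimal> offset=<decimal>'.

Read 1: bits[0:10] width=10 -> value=871 (bin 1101100111); offset now 10 = byte 1 bit 2; 14 bits remain
Read 2: bits[10:22] width=12 -> value=1826 (bin 011100100010); offset now 22 = byte 2 bit 6; 2 bits remain
Read 3: bits[22:23] width=1 -> value=0 (bin 0); offset now 23 = byte 2 bit 7; 1 bits remain

Answer: value=871 offset=10
value=1826 offset=22
value=0 offset=23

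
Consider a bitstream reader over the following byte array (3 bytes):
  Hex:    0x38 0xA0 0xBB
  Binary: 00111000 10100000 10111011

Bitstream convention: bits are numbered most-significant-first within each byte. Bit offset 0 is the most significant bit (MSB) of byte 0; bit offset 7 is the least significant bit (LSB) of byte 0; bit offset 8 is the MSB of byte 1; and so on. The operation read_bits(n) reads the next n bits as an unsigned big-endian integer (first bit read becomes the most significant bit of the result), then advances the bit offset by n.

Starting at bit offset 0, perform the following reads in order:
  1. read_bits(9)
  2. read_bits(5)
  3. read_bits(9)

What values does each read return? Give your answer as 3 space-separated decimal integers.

Read 1: bits[0:9] width=9 -> value=113 (bin 001110001); offset now 9 = byte 1 bit 1; 15 bits remain
Read 2: bits[9:14] width=5 -> value=8 (bin 01000); offset now 14 = byte 1 bit 6; 10 bits remain
Read 3: bits[14:23] width=9 -> value=93 (bin 001011101); offset now 23 = byte 2 bit 7; 1 bits remain

Answer: 113 8 93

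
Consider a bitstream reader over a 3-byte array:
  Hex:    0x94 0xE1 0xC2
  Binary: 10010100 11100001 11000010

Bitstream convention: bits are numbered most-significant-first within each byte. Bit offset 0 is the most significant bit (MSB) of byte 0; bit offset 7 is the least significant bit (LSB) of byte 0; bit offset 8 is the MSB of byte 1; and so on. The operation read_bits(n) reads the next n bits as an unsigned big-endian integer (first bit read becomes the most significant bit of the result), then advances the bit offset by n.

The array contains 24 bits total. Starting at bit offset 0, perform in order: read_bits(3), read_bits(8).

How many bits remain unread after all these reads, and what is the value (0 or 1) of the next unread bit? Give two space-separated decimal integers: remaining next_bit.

Read 1: bits[0:3] width=3 -> value=4 (bin 100); offset now 3 = byte 0 bit 3; 21 bits remain
Read 2: bits[3:11] width=8 -> value=167 (bin 10100111); offset now 11 = byte 1 bit 3; 13 bits remain

Answer: 13 0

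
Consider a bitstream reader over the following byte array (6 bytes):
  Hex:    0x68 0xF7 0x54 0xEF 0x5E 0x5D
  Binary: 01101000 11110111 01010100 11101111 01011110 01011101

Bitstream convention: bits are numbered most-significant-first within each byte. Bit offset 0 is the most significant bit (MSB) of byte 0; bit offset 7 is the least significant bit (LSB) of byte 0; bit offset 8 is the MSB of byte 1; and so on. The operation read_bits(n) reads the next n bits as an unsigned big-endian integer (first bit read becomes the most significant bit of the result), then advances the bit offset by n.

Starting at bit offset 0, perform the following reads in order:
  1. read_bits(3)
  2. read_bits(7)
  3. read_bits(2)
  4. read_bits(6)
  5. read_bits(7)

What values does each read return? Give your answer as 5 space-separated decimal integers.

Read 1: bits[0:3] width=3 -> value=3 (bin 011); offset now 3 = byte 0 bit 3; 45 bits remain
Read 2: bits[3:10] width=7 -> value=35 (bin 0100011); offset now 10 = byte 1 bit 2; 38 bits remain
Read 3: bits[10:12] width=2 -> value=3 (bin 11); offset now 12 = byte 1 bit 4; 36 bits remain
Read 4: bits[12:18] width=6 -> value=29 (bin 011101); offset now 18 = byte 2 bit 2; 30 bits remain
Read 5: bits[18:25] width=7 -> value=41 (bin 0101001); offset now 25 = byte 3 bit 1; 23 bits remain

Answer: 3 35 3 29 41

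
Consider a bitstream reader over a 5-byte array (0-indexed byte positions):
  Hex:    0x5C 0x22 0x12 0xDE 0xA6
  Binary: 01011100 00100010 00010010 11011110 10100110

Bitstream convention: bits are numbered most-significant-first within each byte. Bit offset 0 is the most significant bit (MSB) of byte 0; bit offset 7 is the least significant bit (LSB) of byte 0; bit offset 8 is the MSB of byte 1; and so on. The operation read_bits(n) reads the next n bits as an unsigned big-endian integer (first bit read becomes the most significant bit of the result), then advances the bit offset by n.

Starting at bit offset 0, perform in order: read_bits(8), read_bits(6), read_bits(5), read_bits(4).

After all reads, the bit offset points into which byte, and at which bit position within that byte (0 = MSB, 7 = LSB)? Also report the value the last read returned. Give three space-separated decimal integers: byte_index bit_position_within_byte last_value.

Answer: 2 7 9

Derivation:
Read 1: bits[0:8] width=8 -> value=92 (bin 01011100); offset now 8 = byte 1 bit 0; 32 bits remain
Read 2: bits[8:14] width=6 -> value=8 (bin 001000); offset now 14 = byte 1 bit 6; 26 bits remain
Read 3: bits[14:19] width=5 -> value=16 (bin 10000); offset now 19 = byte 2 bit 3; 21 bits remain
Read 4: bits[19:23] width=4 -> value=9 (bin 1001); offset now 23 = byte 2 bit 7; 17 bits remain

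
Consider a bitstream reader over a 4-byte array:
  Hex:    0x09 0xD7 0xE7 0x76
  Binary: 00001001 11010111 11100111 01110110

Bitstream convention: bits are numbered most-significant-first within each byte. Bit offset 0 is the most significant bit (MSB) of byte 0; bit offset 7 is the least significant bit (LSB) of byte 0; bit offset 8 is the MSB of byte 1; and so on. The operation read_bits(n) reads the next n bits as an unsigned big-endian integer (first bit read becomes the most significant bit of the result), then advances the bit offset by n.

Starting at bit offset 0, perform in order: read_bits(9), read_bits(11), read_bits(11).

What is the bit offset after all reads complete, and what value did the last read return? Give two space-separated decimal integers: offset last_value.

Read 1: bits[0:9] width=9 -> value=19 (bin 000010011); offset now 9 = byte 1 bit 1; 23 bits remain
Read 2: bits[9:20] width=11 -> value=1406 (bin 10101111110); offset now 20 = byte 2 bit 4; 12 bits remain
Read 3: bits[20:31] width=11 -> value=955 (bin 01110111011); offset now 31 = byte 3 bit 7; 1 bits remain

Answer: 31 955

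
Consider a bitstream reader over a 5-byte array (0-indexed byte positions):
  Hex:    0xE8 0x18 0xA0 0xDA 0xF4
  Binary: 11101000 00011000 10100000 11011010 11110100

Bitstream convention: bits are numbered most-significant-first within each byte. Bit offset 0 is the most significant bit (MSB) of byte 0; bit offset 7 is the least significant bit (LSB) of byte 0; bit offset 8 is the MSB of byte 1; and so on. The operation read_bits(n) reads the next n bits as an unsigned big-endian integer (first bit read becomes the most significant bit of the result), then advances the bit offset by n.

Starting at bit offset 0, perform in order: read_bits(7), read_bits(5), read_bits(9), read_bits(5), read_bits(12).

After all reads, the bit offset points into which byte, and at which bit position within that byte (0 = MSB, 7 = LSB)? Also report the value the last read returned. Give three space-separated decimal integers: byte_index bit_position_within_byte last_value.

Answer: 4 6 1725

Derivation:
Read 1: bits[0:7] width=7 -> value=116 (bin 1110100); offset now 7 = byte 0 bit 7; 33 bits remain
Read 2: bits[7:12] width=5 -> value=1 (bin 00001); offset now 12 = byte 1 bit 4; 28 bits remain
Read 3: bits[12:21] width=9 -> value=276 (bin 100010100); offset now 21 = byte 2 bit 5; 19 bits remain
Read 4: bits[21:26] width=5 -> value=3 (bin 00011); offset now 26 = byte 3 bit 2; 14 bits remain
Read 5: bits[26:38] width=12 -> value=1725 (bin 011010111101); offset now 38 = byte 4 bit 6; 2 bits remain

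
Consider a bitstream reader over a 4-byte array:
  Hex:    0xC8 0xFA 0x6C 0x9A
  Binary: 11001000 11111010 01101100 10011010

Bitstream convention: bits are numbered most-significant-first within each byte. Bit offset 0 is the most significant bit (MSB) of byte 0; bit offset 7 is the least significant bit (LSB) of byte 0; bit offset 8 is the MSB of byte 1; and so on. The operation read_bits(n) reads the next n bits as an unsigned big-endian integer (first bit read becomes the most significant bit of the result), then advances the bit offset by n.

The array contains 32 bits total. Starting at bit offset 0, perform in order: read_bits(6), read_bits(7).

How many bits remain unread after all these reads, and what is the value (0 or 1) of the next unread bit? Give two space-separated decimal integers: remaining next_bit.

Read 1: bits[0:6] width=6 -> value=50 (bin 110010); offset now 6 = byte 0 bit 6; 26 bits remain
Read 2: bits[6:13] width=7 -> value=31 (bin 0011111); offset now 13 = byte 1 bit 5; 19 bits remain

Answer: 19 0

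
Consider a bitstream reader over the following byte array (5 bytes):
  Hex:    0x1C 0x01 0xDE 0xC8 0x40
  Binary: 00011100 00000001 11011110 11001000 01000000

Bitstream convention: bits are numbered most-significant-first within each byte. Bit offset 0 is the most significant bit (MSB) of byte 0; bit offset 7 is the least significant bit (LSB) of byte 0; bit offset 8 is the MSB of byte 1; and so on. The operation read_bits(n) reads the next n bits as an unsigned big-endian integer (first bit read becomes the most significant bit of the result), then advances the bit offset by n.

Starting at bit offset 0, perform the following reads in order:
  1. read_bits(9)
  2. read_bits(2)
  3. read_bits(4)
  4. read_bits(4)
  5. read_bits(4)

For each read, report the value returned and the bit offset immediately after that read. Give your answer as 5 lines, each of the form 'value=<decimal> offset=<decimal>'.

Answer: value=56 offset=9
value=0 offset=11
value=0 offset=15
value=14 offset=19
value=15 offset=23

Derivation:
Read 1: bits[0:9] width=9 -> value=56 (bin 000111000); offset now 9 = byte 1 bit 1; 31 bits remain
Read 2: bits[9:11] width=2 -> value=0 (bin 00); offset now 11 = byte 1 bit 3; 29 bits remain
Read 3: bits[11:15] width=4 -> value=0 (bin 0000); offset now 15 = byte 1 bit 7; 25 bits remain
Read 4: bits[15:19] width=4 -> value=14 (bin 1110); offset now 19 = byte 2 bit 3; 21 bits remain
Read 5: bits[19:23] width=4 -> value=15 (bin 1111); offset now 23 = byte 2 bit 7; 17 bits remain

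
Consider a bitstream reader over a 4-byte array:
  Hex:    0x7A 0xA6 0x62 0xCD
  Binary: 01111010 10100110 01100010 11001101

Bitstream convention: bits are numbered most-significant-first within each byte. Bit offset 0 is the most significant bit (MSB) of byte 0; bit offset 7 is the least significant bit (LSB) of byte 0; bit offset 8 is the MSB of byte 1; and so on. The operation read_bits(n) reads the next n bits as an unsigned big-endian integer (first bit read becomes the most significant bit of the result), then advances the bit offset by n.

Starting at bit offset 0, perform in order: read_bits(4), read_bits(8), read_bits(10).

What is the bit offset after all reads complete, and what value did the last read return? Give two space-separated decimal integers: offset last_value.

Read 1: bits[0:4] width=4 -> value=7 (bin 0111); offset now 4 = byte 0 bit 4; 28 bits remain
Read 2: bits[4:12] width=8 -> value=170 (bin 10101010); offset now 12 = byte 1 bit 4; 20 bits remain
Read 3: bits[12:22] width=10 -> value=408 (bin 0110011000); offset now 22 = byte 2 bit 6; 10 bits remain

Answer: 22 408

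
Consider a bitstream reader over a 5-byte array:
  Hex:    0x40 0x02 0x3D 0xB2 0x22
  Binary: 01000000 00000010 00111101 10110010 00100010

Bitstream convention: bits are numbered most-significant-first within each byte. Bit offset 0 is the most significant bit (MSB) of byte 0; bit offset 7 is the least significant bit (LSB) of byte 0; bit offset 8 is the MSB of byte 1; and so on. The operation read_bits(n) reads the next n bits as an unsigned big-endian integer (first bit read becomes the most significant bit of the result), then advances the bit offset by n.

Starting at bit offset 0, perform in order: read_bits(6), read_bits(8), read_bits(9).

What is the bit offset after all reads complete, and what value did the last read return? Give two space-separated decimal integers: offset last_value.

Answer: 23 286

Derivation:
Read 1: bits[0:6] width=6 -> value=16 (bin 010000); offset now 6 = byte 0 bit 6; 34 bits remain
Read 2: bits[6:14] width=8 -> value=0 (bin 00000000); offset now 14 = byte 1 bit 6; 26 bits remain
Read 3: bits[14:23] width=9 -> value=286 (bin 100011110); offset now 23 = byte 2 bit 7; 17 bits remain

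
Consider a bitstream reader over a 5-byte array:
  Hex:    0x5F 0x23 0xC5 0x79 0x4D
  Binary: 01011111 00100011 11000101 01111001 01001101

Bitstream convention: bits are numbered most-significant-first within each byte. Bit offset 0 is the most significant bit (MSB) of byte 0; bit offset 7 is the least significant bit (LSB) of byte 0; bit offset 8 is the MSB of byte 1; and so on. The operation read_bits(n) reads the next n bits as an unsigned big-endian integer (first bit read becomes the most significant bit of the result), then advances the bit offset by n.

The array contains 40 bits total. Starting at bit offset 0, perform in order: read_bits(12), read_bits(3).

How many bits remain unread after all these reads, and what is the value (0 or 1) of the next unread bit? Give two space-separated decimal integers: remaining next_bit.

Read 1: bits[0:12] width=12 -> value=1522 (bin 010111110010); offset now 12 = byte 1 bit 4; 28 bits remain
Read 2: bits[12:15] width=3 -> value=1 (bin 001); offset now 15 = byte 1 bit 7; 25 bits remain

Answer: 25 1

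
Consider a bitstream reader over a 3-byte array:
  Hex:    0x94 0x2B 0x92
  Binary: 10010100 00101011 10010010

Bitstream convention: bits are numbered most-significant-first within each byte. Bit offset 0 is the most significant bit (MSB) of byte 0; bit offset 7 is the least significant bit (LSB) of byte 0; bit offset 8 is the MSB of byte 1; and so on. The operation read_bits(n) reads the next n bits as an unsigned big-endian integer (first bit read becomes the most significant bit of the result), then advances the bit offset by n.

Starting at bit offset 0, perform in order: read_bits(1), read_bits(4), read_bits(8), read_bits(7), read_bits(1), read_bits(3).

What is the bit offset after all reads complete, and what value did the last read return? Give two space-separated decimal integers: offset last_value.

Answer: 24 2

Derivation:
Read 1: bits[0:1] width=1 -> value=1 (bin 1); offset now 1 = byte 0 bit 1; 23 bits remain
Read 2: bits[1:5] width=4 -> value=2 (bin 0010); offset now 5 = byte 0 bit 5; 19 bits remain
Read 3: bits[5:13] width=8 -> value=133 (bin 10000101); offset now 13 = byte 1 bit 5; 11 bits remain
Read 4: bits[13:20] width=7 -> value=57 (bin 0111001); offset now 20 = byte 2 bit 4; 4 bits remain
Read 5: bits[20:21] width=1 -> value=0 (bin 0); offset now 21 = byte 2 bit 5; 3 bits remain
Read 6: bits[21:24] width=3 -> value=2 (bin 010); offset now 24 = byte 3 bit 0; 0 bits remain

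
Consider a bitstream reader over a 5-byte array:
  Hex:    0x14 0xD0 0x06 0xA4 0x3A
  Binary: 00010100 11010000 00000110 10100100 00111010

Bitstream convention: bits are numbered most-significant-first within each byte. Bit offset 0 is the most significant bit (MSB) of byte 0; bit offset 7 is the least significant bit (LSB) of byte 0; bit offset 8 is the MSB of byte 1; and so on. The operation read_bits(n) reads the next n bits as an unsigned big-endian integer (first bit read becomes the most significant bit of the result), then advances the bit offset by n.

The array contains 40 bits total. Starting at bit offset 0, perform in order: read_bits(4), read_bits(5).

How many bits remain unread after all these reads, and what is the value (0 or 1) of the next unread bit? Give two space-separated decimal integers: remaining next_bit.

Read 1: bits[0:4] width=4 -> value=1 (bin 0001); offset now 4 = byte 0 bit 4; 36 bits remain
Read 2: bits[4:9] width=5 -> value=9 (bin 01001); offset now 9 = byte 1 bit 1; 31 bits remain

Answer: 31 1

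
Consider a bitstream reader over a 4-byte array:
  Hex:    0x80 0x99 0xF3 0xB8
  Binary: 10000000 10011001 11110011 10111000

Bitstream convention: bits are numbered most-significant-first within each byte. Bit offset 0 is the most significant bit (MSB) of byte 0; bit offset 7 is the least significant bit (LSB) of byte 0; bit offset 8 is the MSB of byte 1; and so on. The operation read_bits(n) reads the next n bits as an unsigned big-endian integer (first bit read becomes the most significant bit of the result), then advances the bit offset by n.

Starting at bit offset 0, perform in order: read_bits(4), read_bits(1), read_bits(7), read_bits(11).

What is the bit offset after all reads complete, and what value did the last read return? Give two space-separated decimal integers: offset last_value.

Answer: 23 1273

Derivation:
Read 1: bits[0:4] width=4 -> value=8 (bin 1000); offset now 4 = byte 0 bit 4; 28 bits remain
Read 2: bits[4:5] width=1 -> value=0 (bin 0); offset now 5 = byte 0 bit 5; 27 bits remain
Read 3: bits[5:12] width=7 -> value=9 (bin 0001001); offset now 12 = byte 1 bit 4; 20 bits remain
Read 4: bits[12:23] width=11 -> value=1273 (bin 10011111001); offset now 23 = byte 2 bit 7; 9 bits remain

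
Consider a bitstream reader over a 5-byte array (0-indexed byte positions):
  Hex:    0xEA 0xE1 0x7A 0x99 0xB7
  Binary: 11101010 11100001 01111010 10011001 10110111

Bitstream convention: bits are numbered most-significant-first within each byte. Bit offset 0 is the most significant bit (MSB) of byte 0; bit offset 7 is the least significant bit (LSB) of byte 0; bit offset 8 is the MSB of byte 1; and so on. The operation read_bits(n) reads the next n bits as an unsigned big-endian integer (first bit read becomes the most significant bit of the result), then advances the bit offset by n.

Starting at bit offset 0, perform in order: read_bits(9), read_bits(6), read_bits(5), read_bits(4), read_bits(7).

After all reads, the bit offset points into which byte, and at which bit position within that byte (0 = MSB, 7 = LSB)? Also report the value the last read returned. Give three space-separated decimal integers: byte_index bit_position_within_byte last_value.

Read 1: bits[0:9] width=9 -> value=469 (bin 111010101); offset now 9 = byte 1 bit 1; 31 bits remain
Read 2: bits[9:15] width=6 -> value=48 (bin 110000); offset now 15 = byte 1 bit 7; 25 bits remain
Read 3: bits[15:20] width=5 -> value=23 (bin 10111); offset now 20 = byte 2 bit 4; 20 bits remain
Read 4: bits[20:24] width=4 -> value=10 (bin 1010); offset now 24 = byte 3 bit 0; 16 bits remain
Read 5: bits[24:31] width=7 -> value=76 (bin 1001100); offset now 31 = byte 3 bit 7; 9 bits remain

Answer: 3 7 76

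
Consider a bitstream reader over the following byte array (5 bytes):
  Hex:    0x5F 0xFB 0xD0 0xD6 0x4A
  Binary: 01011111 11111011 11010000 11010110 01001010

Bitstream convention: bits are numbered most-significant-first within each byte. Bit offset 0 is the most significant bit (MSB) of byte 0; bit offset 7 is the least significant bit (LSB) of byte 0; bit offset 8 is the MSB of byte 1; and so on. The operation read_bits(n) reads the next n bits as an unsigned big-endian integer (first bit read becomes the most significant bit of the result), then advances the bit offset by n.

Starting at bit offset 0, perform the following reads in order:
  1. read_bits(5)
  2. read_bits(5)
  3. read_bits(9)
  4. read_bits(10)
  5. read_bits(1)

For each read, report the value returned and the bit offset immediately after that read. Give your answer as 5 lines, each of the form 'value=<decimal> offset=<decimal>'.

Read 1: bits[0:5] width=5 -> value=11 (bin 01011); offset now 5 = byte 0 bit 5; 35 bits remain
Read 2: bits[5:10] width=5 -> value=31 (bin 11111); offset now 10 = byte 1 bit 2; 30 bits remain
Read 3: bits[10:19] width=9 -> value=478 (bin 111011110); offset now 19 = byte 2 bit 3; 21 bits remain
Read 4: bits[19:29] width=10 -> value=538 (bin 1000011010); offset now 29 = byte 3 bit 5; 11 bits remain
Read 5: bits[29:30] width=1 -> value=1 (bin 1); offset now 30 = byte 3 bit 6; 10 bits remain

Answer: value=11 offset=5
value=31 offset=10
value=478 offset=19
value=538 offset=29
value=1 offset=30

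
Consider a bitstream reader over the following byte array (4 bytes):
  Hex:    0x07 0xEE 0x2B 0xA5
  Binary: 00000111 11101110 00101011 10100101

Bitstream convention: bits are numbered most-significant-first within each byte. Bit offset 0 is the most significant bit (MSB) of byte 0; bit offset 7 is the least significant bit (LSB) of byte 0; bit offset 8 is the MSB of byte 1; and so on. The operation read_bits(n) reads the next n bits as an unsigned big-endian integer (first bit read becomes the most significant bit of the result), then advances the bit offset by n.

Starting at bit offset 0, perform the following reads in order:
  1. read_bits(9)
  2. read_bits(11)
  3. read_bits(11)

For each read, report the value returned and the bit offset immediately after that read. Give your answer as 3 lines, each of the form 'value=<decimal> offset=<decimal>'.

Answer: value=15 offset=9
value=1762 offset=20
value=1490 offset=31

Derivation:
Read 1: bits[0:9] width=9 -> value=15 (bin 000001111); offset now 9 = byte 1 bit 1; 23 bits remain
Read 2: bits[9:20] width=11 -> value=1762 (bin 11011100010); offset now 20 = byte 2 bit 4; 12 bits remain
Read 3: bits[20:31] width=11 -> value=1490 (bin 10111010010); offset now 31 = byte 3 bit 7; 1 bits remain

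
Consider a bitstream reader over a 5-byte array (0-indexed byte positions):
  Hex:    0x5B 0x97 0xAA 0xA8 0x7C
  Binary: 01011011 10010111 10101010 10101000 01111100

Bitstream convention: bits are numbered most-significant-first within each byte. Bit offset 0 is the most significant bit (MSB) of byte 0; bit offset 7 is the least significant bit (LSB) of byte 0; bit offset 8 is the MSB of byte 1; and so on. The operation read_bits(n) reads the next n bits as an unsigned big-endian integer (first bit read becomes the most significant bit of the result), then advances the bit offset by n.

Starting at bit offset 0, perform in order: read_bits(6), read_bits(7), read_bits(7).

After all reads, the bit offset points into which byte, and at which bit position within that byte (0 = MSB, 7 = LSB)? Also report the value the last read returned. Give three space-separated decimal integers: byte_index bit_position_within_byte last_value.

Read 1: bits[0:6] width=6 -> value=22 (bin 010110); offset now 6 = byte 0 bit 6; 34 bits remain
Read 2: bits[6:13] width=7 -> value=114 (bin 1110010); offset now 13 = byte 1 bit 5; 27 bits remain
Read 3: bits[13:20] width=7 -> value=122 (bin 1111010); offset now 20 = byte 2 bit 4; 20 bits remain

Answer: 2 4 122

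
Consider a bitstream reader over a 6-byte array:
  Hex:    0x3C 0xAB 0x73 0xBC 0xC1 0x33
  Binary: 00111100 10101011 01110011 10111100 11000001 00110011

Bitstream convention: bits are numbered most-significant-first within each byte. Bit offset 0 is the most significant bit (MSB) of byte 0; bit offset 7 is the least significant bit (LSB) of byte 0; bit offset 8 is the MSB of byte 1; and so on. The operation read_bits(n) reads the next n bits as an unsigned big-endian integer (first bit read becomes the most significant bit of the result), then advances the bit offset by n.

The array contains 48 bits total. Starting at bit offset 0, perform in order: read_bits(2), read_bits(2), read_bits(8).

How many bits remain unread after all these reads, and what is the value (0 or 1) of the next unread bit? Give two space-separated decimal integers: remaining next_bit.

Answer: 36 1

Derivation:
Read 1: bits[0:2] width=2 -> value=0 (bin 00); offset now 2 = byte 0 bit 2; 46 bits remain
Read 2: bits[2:4] width=2 -> value=3 (bin 11); offset now 4 = byte 0 bit 4; 44 bits remain
Read 3: bits[4:12] width=8 -> value=202 (bin 11001010); offset now 12 = byte 1 bit 4; 36 bits remain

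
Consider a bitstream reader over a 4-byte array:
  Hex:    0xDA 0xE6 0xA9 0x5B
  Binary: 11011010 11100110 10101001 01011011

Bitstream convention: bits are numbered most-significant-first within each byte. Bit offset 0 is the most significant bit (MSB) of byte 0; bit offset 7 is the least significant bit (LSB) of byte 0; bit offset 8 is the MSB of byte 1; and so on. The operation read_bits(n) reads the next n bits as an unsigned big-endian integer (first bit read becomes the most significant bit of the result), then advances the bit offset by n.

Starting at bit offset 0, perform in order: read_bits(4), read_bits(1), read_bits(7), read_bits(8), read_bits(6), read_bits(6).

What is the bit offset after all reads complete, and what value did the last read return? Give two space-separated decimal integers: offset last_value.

Read 1: bits[0:4] width=4 -> value=13 (bin 1101); offset now 4 = byte 0 bit 4; 28 bits remain
Read 2: bits[4:5] width=1 -> value=1 (bin 1); offset now 5 = byte 0 bit 5; 27 bits remain
Read 3: bits[5:12] width=7 -> value=46 (bin 0101110); offset now 12 = byte 1 bit 4; 20 bits remain
Read 4: bits[12:20] width=8 -> value=106 (bin 01101010); offset now 20 = byte 2 bit 4; 12 bits remain
Read 5: bits[20:26] width=6 -> value=37 (bin 100101); offset now 26 = byte 3 bit 2; 6 bits remain
Read 6: bits[26:32] width=6 -> value=27 (bin 011011); offset now 32 = byte 4 bit 0; 0 bits remain

Answer: 32 27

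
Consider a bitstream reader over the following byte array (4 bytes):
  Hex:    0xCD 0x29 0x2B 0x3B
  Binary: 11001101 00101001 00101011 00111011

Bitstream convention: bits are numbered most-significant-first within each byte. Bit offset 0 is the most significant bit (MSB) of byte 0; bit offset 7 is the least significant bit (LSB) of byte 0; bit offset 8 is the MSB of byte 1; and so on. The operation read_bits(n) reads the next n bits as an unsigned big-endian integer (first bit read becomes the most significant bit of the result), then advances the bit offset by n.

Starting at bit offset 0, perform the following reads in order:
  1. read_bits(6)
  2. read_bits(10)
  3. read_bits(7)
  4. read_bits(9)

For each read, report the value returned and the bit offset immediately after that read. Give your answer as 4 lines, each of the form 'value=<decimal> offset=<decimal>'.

Read 1: bits[0:6] width=6 -> value=51 (bin 110011); offset now 6 = byte 0 bit 6; 26 bits remain
Read 2: bits[6:16] width=10 -> value=297 (bin 0100101001); offset now 16 = byte 2 bit 0; 16 bits remain
Read 3: bits[16:23] width=7 -> value=21 (bin 0010101); offset now 23 = byte 2 bit 7; 9 bits remain
Read 4: bits[23:32] width=9 -> value=315 (bin 100111011); offset now 32 = byte 4 bit 0; 0 bits remain

Answer: value=51 offset=6
value=297 offset=16
value=21 offset=23
value=315 offset=32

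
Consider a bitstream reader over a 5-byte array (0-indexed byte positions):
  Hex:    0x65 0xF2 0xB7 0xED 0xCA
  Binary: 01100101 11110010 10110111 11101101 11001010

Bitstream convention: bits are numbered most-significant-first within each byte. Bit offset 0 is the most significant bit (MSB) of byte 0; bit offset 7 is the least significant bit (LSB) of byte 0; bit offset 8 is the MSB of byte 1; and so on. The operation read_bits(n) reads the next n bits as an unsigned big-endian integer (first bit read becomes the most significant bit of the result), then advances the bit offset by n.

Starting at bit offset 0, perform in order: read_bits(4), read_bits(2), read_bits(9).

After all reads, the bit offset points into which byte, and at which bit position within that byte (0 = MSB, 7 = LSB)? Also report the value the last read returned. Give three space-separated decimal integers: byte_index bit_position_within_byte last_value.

Read 1: bits[0:4] width=4 -> value=6 (bin 0110); offset now 4 = byte 0 bit 4; 36 bits remain
Read 2: bits[4:6] width=2 -> value=1 (bin 01); offset now 6 = byte 0 bit 6; 34 bits remain
Read 3: bits[6:15] width=9 -> value=249 (bin 011111001); offset now 15 = byte 1 bit 7; 25 bits remain

Answer: 1 7 249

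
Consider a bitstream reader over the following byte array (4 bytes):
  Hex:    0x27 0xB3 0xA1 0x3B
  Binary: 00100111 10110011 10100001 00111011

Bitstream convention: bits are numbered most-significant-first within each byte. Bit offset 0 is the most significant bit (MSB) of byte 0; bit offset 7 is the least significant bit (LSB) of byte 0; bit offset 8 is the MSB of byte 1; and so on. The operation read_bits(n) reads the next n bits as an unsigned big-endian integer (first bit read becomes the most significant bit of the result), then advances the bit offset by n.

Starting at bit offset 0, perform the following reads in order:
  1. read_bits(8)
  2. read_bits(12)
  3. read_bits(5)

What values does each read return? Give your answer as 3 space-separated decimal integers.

Answer: 39 2874 2

Derivation:
Read 1: bits[0:8] width=8 -> value=39 (bin 00100111); offset now 8 = byte 1 bit 0; 24 bits remain
Read 2: bits[8:20] width=12 -> value=2874 (bin 101100111010); offset now 20 = byte 2 bit 4; 12 bits remain
Read 3: bits[20:25] width=5 -> value=2 (bin 00010); offset now 25 = byte 3 bit 1; 7 bits remain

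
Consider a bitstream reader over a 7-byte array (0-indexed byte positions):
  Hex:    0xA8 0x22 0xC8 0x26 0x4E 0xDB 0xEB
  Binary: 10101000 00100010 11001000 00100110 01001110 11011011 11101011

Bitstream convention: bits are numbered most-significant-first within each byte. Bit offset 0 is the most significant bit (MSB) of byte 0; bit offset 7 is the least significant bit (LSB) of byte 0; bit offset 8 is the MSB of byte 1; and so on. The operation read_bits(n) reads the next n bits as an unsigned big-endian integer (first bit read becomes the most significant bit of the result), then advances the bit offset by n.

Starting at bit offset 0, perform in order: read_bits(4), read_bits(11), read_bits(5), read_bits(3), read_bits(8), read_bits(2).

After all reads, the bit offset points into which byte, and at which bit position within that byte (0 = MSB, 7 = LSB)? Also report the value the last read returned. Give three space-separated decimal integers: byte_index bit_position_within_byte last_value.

Read 1: bits[0:4] width=4 -> value=10 (bin 1010); offset now 4 = byte 0 bit 4; 52 bits remain
Read 2: bits[4:15] width=11 -> value=1041 (bin 10000010001); offset now 15 = byte 1 bit 7; 41 bits remain
Read 3: bits[15:20] width=5 -> value=12 (bin 01100); offset now 20 = byte 2 bit 4; 36 bits remain
Read 4: bits[20:23] width=3 -> value=4 (bin 100); offset now 23 = byte 2 bit 7; 33 bits remain
Read 5: bits[23:31] width=8 -> value=19 (bin 00010011); offset now 31 = byte 3 bit 7; 25 bits remain
Read 6: bits[31:33] width=2 -> value=0 (bin 00); offset now 33 = byte 4 bit 1; 23 bits remain

Answer: 4 1 0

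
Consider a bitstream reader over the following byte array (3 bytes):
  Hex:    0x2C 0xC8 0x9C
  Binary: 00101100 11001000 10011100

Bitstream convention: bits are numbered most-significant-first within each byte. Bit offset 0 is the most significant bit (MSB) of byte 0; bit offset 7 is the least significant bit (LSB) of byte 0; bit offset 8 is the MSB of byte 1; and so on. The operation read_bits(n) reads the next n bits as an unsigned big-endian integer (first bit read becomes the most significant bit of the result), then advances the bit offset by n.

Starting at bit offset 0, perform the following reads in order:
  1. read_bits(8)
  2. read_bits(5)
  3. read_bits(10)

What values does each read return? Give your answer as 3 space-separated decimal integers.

Read 1: bits[0:8] width=8 -> value=44 (bin 00101100); offset now 8 = byte 1 bit 0; 16 bits remain
Read 2: bits[8:13] width=5 -> value=25 (bin 11001); offset now 13 = byte 1 bit 5; 11 bits remain
Read 3: bits[13:23] width=10 -> value=78 (bin 0001001110); offset now 23 = byte 2 bit 7; 1 bits remain

Answer: 44 25 78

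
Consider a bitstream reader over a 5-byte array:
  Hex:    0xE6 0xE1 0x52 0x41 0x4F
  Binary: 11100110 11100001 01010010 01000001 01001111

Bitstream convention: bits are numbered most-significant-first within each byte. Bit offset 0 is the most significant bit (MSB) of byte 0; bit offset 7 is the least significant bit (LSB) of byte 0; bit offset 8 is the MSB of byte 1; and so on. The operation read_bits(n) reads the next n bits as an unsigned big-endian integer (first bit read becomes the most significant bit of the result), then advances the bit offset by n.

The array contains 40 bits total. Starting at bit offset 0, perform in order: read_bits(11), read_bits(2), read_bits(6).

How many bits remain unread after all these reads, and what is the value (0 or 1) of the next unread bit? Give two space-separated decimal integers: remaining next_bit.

Answer: 21 1

Derivation:
Read 1: bits[0:11] width=11 -> value=1847 (bin 11100110111); offset now 11 = byte 1 bit 3; 29 bits remain
Read 2: bits[11:13] width=2 -> value=0 (bin 00); offset now 13 = byte 1 bit 5; 27 bits remain
Read 3: bits[13:19] width=6 -> value=10 (bin 001010); offset now 19 = byte 2 bit 3; 21 bits remain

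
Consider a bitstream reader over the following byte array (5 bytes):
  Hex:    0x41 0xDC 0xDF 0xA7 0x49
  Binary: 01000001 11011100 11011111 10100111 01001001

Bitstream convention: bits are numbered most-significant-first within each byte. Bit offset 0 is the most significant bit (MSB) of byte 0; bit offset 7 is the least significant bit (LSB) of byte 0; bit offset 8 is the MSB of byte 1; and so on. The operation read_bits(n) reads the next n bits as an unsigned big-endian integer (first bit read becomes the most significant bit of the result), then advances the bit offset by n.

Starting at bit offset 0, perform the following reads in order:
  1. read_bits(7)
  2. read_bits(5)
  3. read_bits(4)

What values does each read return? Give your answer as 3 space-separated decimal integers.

Answer: 32 29 12

Derivation:
Read 1: bits[0:7] width=7 -> value=32 (bin 0100000); offset now 7 = byte 0 bit 7; 33 bits remain
Read 2: bits[7:12] width=5 -> value=29 (bin 11101); offset now 12 = byte 1 bit 4; 28 bits remain
Read 3: bits[12:16] width=4 -> value=12 (bin 1100); offset now 16 = byte 2 bit 0; 24 bits remain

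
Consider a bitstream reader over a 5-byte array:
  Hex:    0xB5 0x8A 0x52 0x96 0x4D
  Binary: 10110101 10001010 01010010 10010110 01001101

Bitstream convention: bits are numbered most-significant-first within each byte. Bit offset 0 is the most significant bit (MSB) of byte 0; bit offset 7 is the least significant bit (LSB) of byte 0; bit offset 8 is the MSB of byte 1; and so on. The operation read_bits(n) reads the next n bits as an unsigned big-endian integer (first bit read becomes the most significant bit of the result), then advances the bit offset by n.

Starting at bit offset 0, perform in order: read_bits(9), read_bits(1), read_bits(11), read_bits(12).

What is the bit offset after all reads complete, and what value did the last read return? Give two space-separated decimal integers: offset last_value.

Answer: 33 1324

Derivation:
Read 1: bits[0:9] width=9 -> value=363 (bin 101101011); offset now 9 = byte 1 bit 1; 31 bits remain
Read 2: bits[9:10] width=1 -> value=0 (bin 0); offset now 10 = byte 1 bit 2; 30 bits remain
Read 3: bits[10:21] width=11 -> value=330 (bin 00101001010); offset now 21 = byte 2 bit 5; 19 bits remain
Read 4: bits[21:33] width=12 -> value=1324 (bin 010100101100); offset now 33 = byte 4 bit 1; 7 bits remain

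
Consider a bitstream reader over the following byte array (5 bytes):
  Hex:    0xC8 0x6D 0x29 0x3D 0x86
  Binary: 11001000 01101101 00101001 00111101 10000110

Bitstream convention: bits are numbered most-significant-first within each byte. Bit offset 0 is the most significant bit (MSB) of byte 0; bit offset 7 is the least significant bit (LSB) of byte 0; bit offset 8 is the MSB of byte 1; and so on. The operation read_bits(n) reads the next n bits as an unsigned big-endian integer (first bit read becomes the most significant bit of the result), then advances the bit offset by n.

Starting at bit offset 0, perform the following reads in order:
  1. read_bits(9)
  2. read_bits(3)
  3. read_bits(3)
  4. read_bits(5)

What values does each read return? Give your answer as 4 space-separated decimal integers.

Answer: 400 6 6 18

Derivation:
Read 1: bits[0:9] width=9 -> value=400 (bin 110010000); offset now 9 = byte 1 bit 1; 31 bits remain
Read 2: bits[9:12] width=3 -> value=6 (bin 110); offset now 12 = byte 1 bit 4; 28 bits remain
Read 3: bits[12:15] width=3 -> value=6 (bin 110); offset now 15 = byte 1 bit 7; 25 bits remain
Read 4: bits[15:20] width=5 -> value=18 (bin 10010); offset now 20 = byte 2 bit 4; 20 bits remain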